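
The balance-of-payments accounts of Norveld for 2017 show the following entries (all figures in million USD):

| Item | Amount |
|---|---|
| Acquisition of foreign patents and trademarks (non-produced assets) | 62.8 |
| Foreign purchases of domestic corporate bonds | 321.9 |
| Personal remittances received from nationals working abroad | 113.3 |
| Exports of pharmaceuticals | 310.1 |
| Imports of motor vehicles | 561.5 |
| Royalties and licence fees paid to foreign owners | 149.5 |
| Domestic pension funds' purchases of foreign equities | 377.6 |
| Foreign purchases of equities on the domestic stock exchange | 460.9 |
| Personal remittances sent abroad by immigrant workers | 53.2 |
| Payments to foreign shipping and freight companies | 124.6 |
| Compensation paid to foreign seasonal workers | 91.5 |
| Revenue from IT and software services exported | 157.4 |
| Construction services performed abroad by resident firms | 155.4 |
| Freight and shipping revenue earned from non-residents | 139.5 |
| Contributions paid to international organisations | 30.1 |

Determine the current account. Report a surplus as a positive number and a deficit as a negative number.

Goods: -561.5 + 310.1 = -251.4
Services: 155.4 - 149.5 - 124.6 + 139.5 + 157.4 = 178.2
Primary income: -91.5
Secondary income: -53.2 - 30.1 + 113.3 = 30.0
Current account = (-251.4) + 178.2 + (-91.5) + 30.0 = -134.7
(Excluded from the current account — capital account: acquisition of foreign patents and trademarks (non-produced assets) 62.8; financial account: foreign purchases of domestic corporate bonds 321.9, domestic pension funds' purchases of foreign equities 377.6, foreign purchases of equities on the domestic stock exchange 460.9.)

-134.7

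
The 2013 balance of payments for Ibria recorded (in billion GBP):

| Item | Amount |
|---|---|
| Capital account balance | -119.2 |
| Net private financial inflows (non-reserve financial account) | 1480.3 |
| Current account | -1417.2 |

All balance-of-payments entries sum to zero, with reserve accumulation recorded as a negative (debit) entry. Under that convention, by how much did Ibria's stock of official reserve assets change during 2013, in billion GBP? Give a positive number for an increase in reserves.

Official reserve transactions balance = -((-1417.2) + (-119.2) + 1480.3) = 56.1
An accumulation of reserves is recorded as a debit (negative entry), so the change in the stock of reserves is the negative of that balance.
Change in official reserves = -(56.1) = -56.1

-56.1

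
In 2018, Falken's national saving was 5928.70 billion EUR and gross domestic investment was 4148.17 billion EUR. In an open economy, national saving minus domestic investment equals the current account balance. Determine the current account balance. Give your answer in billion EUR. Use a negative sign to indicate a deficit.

CA = S - I = 5928.70 - 4148.17 = 1780.53

1780.53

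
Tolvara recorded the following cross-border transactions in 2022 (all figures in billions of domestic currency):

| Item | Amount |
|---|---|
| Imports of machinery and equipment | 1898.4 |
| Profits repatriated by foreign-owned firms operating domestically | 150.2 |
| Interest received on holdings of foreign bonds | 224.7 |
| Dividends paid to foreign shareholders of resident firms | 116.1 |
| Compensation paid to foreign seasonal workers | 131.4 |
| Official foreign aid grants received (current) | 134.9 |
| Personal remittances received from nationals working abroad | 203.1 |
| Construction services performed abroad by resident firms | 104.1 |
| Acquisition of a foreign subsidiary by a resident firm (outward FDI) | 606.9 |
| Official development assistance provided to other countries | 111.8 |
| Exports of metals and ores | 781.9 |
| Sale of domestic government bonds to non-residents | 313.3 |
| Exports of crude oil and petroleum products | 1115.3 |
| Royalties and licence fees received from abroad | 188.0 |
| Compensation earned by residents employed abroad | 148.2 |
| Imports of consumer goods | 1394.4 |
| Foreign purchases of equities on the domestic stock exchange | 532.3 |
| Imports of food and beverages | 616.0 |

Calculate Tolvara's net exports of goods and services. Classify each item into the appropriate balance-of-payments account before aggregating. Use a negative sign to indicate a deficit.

Goods: -616.0 - 1394.4 + 781.9 - 1898.4 + 1115.3 = -2011.6
Services: 104.1 + 188.0 = 292.1
Trade balance = -2011.6 + 292.1 = -1719.5
(Excluded from the trade balance — primary income: profits repatriated by foreign-owned firms operating domestically 150.2, interest received on holdings of foreign bonds 224.7, dividends paid to foreign shareholders of resident firms 116.1, compensation paid to foreign seasonal workers 131.4, compensation earned by residents employed abroad 148.2; secondary income: official foreign aid grants received (current) 134.9, personal remittances received from nationals working abroad 203.1, official development assistance provided to other countries 111.8; financial account: acquisition of a foreign subsidiary by a resident firm (outward FDI) 606.9, sale of domestic government bonds to non-residents 313.3, foreign purchases of equities on the domestic stock exchange 532.3.)

-1719.5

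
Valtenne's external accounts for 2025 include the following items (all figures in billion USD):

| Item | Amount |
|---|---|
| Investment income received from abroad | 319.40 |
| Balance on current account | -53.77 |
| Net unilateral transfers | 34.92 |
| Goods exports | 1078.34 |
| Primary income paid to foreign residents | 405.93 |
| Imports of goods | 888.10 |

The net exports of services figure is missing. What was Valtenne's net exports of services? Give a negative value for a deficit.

Current account = goods balance + services balance + net primary income + net secondary income
Sum of the known components = 138.63
Net exports of services = CA - (known components) = -53.77 - 138.63 = -192.40

-192.40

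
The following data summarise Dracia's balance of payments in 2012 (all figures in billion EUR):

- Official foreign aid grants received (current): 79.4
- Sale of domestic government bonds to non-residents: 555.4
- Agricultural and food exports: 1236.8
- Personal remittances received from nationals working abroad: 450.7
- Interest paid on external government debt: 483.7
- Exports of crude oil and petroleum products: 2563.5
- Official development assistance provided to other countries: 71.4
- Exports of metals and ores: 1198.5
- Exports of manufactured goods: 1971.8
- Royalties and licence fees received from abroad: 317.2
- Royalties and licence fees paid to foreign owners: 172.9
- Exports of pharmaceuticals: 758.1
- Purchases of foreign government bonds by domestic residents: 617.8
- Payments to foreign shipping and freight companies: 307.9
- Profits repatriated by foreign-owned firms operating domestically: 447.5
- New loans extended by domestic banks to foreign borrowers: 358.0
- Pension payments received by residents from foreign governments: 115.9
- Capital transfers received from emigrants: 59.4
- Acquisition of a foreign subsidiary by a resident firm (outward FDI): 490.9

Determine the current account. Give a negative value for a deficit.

Goods: 1236.8 + 1198.5 + 1971.8 + 2563.5 + 758.1 = 7728.7
Services: -172.9 - 307.9 + 317.2 = -163.6
Primary income: -447.5 - 483.7 = -931.2
Secondary income: 79.4 - 71.4 + 115.9 + 450.7 = 574.6
Current account = 7728.7 + (-163.6) + (-931.2) + 574.6 = 7208.5
(Excluded from the current account — financial account: sale of domestic government bonds to non-residents 555.4, purchases of foreign government bonds by domestic residents 617.8, new loans extended by domestic banks to foreign borrowers 358.0, acquisition of a foreign subsidiary by a resident firm (outward FDI) 490.9; capital account: capital transfers received from emigrants 59.4.)

7208.5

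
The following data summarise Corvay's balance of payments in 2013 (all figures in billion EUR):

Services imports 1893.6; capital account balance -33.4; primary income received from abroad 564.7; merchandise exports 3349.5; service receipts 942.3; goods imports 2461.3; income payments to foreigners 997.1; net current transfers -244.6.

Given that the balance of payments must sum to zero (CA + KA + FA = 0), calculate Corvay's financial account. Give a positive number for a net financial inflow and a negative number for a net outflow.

Goods balance = 3349.5 - 2461.3 = 888.2
Services balance = 942.3 - 1893.6 = -951.3
Trade balance (goods + services) = 888.2 + (-951.3) = -63.1
Net primary income = 564.7 - 997.1 = -432.4
Net secondary income = -244.6
Current account = -63.1 + (-432.4) + (-244.6) = -740.1
Financial account = -(-740.1 + (-33.4)) = 773.5

773.5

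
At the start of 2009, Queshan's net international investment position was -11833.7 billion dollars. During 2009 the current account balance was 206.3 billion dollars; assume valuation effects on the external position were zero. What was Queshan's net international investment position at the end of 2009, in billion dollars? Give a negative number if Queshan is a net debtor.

-11627.4

With no valuation effects, change in NIIP = current account = 206.3
End-of-year NIIP = -11833.7 + 206.3 = -11627.4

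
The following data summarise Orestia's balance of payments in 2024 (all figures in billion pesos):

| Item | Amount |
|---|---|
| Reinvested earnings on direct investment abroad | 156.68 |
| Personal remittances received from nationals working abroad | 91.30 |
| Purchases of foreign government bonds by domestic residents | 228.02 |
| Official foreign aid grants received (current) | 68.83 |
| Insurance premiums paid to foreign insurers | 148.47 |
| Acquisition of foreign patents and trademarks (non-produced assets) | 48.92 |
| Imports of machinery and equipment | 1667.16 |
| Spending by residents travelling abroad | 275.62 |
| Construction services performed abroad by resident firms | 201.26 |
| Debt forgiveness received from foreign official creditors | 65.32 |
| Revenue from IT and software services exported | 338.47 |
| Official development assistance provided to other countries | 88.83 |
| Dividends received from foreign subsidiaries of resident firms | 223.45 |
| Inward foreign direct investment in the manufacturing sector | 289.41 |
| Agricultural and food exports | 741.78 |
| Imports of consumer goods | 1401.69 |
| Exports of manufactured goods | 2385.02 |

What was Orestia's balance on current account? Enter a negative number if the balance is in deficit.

625.02

Goods: -1667.16 + 2385.02 + 741.78 - 1401.69 = 57.95
Services: 201.26 - 148.47 + 338.47 - 275.62 = 115.64
Primary income: 223.45 + 156.68 = 380.13
Secondary income: 68.83 + 91.30 - 88.83 = 71.30
Current account = 57.95 + 115.64 + 380.13 + 71.30 = 625.02
(Excluded from the current account — financial account: purchases of foreign government bonds by domestic residents 228.02, inward foreign direct investment in the manufacturing sector 289.41; capital account: acquisition of foreign patents and trademarks (non-produced assets) 48.92, debt forgiveness received from foreign official creditors 65.32.)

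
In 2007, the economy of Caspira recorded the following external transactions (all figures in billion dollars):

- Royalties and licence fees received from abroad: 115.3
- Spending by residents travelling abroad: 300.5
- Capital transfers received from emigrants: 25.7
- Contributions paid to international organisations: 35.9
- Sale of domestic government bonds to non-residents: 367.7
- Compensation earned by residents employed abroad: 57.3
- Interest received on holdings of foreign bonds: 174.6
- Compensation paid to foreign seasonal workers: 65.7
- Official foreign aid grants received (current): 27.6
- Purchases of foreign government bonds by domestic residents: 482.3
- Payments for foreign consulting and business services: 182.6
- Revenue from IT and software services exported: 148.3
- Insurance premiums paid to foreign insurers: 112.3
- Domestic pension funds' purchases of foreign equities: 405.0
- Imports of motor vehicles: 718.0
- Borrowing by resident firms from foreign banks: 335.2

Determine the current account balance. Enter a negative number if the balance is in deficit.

Goods: -718.0
Services: 115.3 + 148.3 - 112.3 - 182.6 - 300.5 = -331.8
Primary income: 174.6 + 57.3 - 65.7 = 166.2
Secondary income: -35.9 + 27.6 = -8.3
Current account = (-718.0) + (-331.8) + 166.2 + (-8.3) = -891.9
(Excluded from the current account — capital account: capital transfers received from emigrants 25.7; financial account: sale of domestic government bonds to non-residents 367.7, purchases of foreign government bonds by domestic residents 482.3, domestic pension funds' purchases of foreign equities 405.0, borrowing by resident firms from foreign banks 335.2.)

-891.9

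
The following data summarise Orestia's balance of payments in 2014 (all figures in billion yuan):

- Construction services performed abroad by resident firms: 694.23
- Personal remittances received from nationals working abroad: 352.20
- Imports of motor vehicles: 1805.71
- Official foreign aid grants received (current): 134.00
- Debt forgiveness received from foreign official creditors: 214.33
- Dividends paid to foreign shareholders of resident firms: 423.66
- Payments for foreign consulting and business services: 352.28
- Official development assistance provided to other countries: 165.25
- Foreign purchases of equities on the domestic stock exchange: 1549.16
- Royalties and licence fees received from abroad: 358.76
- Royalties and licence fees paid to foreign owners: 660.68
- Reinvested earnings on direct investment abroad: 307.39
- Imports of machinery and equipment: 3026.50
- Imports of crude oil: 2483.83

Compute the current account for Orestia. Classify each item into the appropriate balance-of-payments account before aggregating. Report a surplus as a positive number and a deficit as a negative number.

-7071.33

Goods: -2483.83 - 1805.71 - 3026.50 = -7316.04
Services: 358.76 - 352.28 + 694.23 - 660.68 = 40.03
Primary income: -423.66 + 307.39 = -116.27
Secondary income: -165.25 + 352.20 + 134.00 = 320.95
Current account = (-7316.04) + 40.03 + (-116.27) + 320.95 = -7071.33
(Excluded from the current account — capital account: debt forgiveness received from foreign official creditors 214.33; financial account: foreign purchases of equities on the domestic stock exchange 1549.16.)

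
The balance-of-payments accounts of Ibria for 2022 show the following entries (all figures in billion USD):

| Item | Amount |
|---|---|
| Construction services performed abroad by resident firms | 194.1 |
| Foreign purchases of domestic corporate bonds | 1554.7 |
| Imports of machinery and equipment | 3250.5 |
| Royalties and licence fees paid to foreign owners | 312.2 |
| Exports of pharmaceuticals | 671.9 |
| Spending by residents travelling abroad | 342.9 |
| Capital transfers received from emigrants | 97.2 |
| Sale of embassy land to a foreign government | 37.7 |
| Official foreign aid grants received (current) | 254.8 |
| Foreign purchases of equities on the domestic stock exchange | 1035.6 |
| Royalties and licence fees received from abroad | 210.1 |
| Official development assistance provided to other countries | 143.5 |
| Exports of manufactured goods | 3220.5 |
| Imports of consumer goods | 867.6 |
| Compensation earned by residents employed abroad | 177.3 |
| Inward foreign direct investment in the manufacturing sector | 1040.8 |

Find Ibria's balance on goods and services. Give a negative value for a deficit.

Goods: 3220.5 + 671.9 - 3250.5 - 867.6 = -225.7
Services: -312.2 + 210.1 + 194.1 - 342.9 = -250.9
Trade balance = -225.7 + (-250.9) = -476.6
(Excluded from the trade balance — financial account: foreign purchases of domestic corporate bonds 1554.7, foreign purchases of equities on the domestic stock exchange 1035.6, inward foreign direct investment in the manufacturing sector 1040.8; capital account: capital transfers received from emigrants 97.2, sale of embassy land to a foreign government 37.7; secondary income: official foreign aid grants received (current) 254.8, official development assistance provided to other countries 143.5; primary income: compensation earned by residents employed abroad 177.3.)

-476.6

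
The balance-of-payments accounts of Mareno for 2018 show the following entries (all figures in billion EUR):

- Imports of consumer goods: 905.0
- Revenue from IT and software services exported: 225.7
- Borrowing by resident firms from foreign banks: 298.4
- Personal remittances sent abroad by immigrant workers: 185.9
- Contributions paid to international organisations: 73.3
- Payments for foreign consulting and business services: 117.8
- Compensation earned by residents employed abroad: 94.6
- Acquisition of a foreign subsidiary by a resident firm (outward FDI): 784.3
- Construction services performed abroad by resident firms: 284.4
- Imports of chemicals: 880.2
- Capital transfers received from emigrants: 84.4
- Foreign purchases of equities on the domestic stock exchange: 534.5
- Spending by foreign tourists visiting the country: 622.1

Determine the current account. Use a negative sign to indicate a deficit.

Goods: -880.2 - 905.0 = -1785.2
Services: -117.8 + 622.1 + 284.4 + 225.7 = 1014.4
Primary income: 94.6
Secondary income: -73.3 - 185.9 = -259.2
Current account = (-1785.2) + 1014.4 + 94.6 + (-259.2) = -935.4
(Excluded from the current account — financial account: borrowing by resident firms from foreign banks 298.4, acquisition of a foreign subsidiary by a resident firm (outward FDI) 784.3, foreign purchases of equities on the domestic stock exchange 534.5; capital account: capital transfers received from emigrants 84.4.)

-935.4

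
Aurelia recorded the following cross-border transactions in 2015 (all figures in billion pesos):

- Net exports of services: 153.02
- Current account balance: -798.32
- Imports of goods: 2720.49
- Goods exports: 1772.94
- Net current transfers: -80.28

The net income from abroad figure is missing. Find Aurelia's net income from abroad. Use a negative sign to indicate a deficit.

Current account = goods balance + services balance + net primary income + net secondary income
Sum of the known components = -874.81
Net income from abroad = CA - (known components) = -798.32 - (-874.81) = 76.49

76.49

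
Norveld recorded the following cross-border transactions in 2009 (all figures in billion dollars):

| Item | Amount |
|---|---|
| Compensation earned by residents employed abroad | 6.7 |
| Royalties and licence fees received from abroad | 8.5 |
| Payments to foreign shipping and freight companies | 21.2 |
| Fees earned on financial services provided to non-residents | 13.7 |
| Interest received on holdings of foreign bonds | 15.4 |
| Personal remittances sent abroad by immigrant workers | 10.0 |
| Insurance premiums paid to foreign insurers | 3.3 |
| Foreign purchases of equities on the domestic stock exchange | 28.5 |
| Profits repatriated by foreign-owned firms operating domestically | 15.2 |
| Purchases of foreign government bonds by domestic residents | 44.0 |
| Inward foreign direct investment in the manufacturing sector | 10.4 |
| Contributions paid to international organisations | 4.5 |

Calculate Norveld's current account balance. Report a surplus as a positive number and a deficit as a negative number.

-9.9

Services: -21.2 - 3.3 + 8.5 + 13.7 = -2.3
Primary income: 6.7 - 15.2 + 15.4 = 6.9
Secondary income: -10.0 - 4.5 = -14.5
Current account = (-2.3) + 6.9 + (-14.5) = -9.9
(Excluded from the current account — financial account: foreign purchases of equities on the domestic stock exchange 28.5, purchases of foreign government bonds by domestic residents 44.0, inward foreign direct investment in the manufacturing sector 10.4.)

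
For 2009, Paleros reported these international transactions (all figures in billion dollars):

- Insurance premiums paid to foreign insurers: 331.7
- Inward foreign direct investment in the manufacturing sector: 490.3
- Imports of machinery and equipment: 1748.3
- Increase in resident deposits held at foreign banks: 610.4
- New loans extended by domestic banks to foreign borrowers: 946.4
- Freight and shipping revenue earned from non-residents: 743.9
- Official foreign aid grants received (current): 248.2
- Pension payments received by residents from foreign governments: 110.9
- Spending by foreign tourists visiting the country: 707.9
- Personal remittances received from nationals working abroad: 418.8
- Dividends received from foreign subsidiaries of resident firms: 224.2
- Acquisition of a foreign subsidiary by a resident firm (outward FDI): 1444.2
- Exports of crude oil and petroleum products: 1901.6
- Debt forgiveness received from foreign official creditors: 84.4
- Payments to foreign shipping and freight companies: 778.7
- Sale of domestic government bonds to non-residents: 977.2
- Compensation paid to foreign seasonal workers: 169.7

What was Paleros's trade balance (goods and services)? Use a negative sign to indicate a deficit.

Goods: -1748.3 + 1901.6 = 153.3
Services: 707.9 - 331.7 + 743.9 - 778.7 = 341.4
Trade balance = 153.3 + 341.4 = 494.7
(Excluded from the trade balance — financial account: inward foreign direct investment in the manufacturing sector 490.3, increase in resident deposits held at foreign banks 610.4, new loans extended by domestic banks to foreign borrowers 946.4, acquisition of a foreign subsidiary by a resident firm (outward FDI) 1444.2, sale of domestic government bonds to non-residents 977.2; secondary income: official foreign aid grants received (current) 248.2, pension payments received by residents from foreign governments 110.9, personal remittances received from nationals working abroad 418.8; primary income: dividends received from foreign subsidiaries of resident firms 224.2, compensation paid to foreign seasonal workers 169.7; capital account: debt forgiveness received from foreign official creditors 84.4.)

494.7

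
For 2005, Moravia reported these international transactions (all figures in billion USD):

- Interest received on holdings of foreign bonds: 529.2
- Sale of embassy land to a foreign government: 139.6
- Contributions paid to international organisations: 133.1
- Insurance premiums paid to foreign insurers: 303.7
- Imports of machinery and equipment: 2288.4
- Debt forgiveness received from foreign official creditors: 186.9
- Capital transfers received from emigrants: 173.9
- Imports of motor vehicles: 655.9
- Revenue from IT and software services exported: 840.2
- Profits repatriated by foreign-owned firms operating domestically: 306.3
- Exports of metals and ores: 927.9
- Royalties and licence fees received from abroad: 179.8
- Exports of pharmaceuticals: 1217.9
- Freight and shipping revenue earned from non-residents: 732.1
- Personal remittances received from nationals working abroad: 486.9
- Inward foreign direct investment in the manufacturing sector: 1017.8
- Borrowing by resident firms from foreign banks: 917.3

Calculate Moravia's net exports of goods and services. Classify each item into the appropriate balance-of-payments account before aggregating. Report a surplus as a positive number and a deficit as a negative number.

649.9

Goods: 927.9 + 1217.9 - 655.9 - 2288.4 = -798.5
Services: 732.1 + 840.2 + 179.8 - 303.7 = 1448.4
Trade balance = -798.5 + 1448.4 = 649.9
(Excluded from the trade balance — primary income: interest received on holdings of foreign bonds 529.2, profits repatriated by foreign-owned firms operating domestically 306.3; capital account: sale of embassy land to a foreign government 139.6, debt forgiveness received from foreign official creditors 186.9, capital transfers received from emigrants 173.9; secondary income: contributions paid to international organisations 133.1, personal remittances received from nationals working abroad 486.9; financial account: inward foreign direct investment in the manufacturing sector 1017.8, borrowing by resident firms from foreign banks 917.3.)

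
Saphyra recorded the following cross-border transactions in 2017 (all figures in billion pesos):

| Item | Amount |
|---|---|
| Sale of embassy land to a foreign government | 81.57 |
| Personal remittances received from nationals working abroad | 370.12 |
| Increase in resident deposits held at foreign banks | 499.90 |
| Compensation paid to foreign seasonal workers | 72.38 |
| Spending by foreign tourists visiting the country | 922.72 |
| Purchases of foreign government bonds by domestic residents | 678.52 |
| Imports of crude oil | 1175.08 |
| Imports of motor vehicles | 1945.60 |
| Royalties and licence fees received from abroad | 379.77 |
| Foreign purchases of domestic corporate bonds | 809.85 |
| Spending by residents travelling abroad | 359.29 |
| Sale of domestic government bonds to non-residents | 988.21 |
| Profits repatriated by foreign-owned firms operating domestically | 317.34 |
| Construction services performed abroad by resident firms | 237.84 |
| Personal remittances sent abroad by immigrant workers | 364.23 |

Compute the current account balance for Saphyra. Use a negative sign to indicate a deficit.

Goods: -1945.60 - 1175.08 = -3120.68
Services: 922.72 + 237.84 + 379.77 - 359.29 = 1181.04
Primary income: -317.34 - 72.38 = -389.72
Secondary income: -364.23 + 370.12 = 5.89
Current account = (-3120.68) + 1181.04 + (-389.72) + 5.89 = -2323.47
(Excluded from the current account — capital account: sale of embassy land to a foreign government 81.57; financial account: increase in resident deposits held at foreign banks 499.90, purchases of foreign government bonds by domestic residents 678.52, foreign purchases of domestic corporate bonds 809.85, sale of domestic government bonds to non-residents 988.21.)

-2323.47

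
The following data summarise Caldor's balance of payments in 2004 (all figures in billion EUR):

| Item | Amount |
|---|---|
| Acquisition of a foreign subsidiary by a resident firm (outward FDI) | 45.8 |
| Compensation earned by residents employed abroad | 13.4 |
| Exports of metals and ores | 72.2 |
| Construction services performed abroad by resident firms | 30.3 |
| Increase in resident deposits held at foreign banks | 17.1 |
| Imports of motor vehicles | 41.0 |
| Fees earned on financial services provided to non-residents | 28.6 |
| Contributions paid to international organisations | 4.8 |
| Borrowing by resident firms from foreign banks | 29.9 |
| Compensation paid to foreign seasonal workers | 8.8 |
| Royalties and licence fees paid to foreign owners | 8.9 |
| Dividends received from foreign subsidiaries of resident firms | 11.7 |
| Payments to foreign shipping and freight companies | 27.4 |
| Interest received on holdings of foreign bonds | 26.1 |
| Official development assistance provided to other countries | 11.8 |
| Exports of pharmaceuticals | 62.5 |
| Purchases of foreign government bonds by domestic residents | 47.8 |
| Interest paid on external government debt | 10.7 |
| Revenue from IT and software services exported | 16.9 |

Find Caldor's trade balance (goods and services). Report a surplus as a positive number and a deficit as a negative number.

Goods: 72.2 - 41.0 + 62.5 = 93.7
Services: 30.3 - 27.4 + 28.6 + 16.9 - 8.9 = 39.5
Trade balance = 93.7 + 39.5 = 133.2
(Excluded from the trade balance — financial account: acquisition of a foreign subsidiary by a resident firm (outward FDI) 45.8, increase in resident deposits held at foreign banks 17.1, borrowing by resident firms from foreign banks 29.9, purchases of foreign government bonds by domestic residents 47.8; primary income: compensation earned by residents employed abroad 13.4, compensation paid to foreign seasonal workers 8.8, dividends received from foreign subsidiaries of resident firms 11.7, interest received on holdings of foreign bonds 26.1, interest paid on external government debt 10.7; secondary income: contributions paid to international organisations 4.8, official development assistance provided to other countries 11.8.)

133.2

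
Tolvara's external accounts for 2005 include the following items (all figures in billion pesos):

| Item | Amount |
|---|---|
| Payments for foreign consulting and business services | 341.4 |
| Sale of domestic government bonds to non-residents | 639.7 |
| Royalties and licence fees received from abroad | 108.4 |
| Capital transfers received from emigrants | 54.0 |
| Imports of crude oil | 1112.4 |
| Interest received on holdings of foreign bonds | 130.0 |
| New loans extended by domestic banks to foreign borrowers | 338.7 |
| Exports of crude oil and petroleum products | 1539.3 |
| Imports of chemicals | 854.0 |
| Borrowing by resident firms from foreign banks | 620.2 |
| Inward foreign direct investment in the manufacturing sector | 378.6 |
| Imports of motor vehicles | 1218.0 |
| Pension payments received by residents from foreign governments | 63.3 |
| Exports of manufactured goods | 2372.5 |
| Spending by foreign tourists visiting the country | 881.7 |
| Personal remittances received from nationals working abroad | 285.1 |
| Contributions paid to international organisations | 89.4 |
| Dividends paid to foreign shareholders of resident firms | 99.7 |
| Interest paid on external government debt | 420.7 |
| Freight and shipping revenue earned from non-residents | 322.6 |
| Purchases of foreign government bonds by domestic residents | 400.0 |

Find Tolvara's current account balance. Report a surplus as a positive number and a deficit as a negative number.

Goods: -854.0 - 1112.4 + 1539.3 + 2372.5 - 1218.0 = 727.4
Services: 881.7 + 322.6 - 341.4 + 108.4 = 971.3
Primary income: 130.0 - 99.7 - 420.7 = -390.4
Secondary income: 285.1 - 89.4 + 63.3 = 259.0
Current account = 727.4 + 971.3 + (-390.4) + 259.0 = 1567.3
(Excluded from the current account — financial account: sale of domestic government bonds to non-residents 639.7, new loans extended by domestic banks to foreign borrowers 338.7, borrowing by resident firms from foreign banks 620.2, inward foreign direct investment in the manufacturing sector 378.6, purchases of foreign government bonds by domestic residents 400.0; capital account: capital transfers received from emigrants 54.0.)

1567.3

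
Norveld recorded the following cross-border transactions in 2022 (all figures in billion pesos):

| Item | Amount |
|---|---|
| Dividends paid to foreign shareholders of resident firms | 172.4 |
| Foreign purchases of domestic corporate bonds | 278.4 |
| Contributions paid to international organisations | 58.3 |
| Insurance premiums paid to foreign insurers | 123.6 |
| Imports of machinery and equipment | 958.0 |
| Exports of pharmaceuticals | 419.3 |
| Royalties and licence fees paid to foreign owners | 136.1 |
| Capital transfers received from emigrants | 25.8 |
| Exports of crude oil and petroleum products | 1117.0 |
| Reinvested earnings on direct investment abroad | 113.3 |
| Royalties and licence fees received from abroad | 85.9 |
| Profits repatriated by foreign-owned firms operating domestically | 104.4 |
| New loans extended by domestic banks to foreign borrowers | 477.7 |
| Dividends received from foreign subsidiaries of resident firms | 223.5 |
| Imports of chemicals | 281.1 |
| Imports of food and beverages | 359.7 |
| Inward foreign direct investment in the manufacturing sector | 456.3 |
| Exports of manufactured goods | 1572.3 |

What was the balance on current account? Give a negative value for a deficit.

1337.7

Goods: 1572.3 - 958.0 + 1117.0 - 359.7 - 281.1 + 419.3 = 1509.8
Services: -123.6 + 85.9 - 136.1 = -173.8
Primary income: -172.4 + 113.3 - 104.4 + 223.5 = 60.0
Secondary income: -58.3
Current account = 1509.8 + (-173.8) + 60.0 + (-58.3) = 1337.7
(Excluded from the current account — financial account: foreign purchases of domestic corporate bonds 278.4, new loans extended by domestic banks to foreign borrowers 477.7, inward foreign direct investment in the manufacturing sector 456.3; capital account: capital transfers received from emigrants 25.8.)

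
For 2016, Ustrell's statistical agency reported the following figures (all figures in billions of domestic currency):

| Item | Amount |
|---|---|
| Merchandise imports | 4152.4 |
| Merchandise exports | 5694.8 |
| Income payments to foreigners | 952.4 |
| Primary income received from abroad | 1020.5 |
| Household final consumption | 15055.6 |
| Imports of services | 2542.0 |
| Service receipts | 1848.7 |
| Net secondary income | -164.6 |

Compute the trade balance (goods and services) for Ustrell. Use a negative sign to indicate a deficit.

Goods balance = 5694.8 - 4152.4 = 1542.4
Services balance = 1848.7 - 2542.0 = -693.3
Trade balance (goods + services) = 1542.4 + (-693.3) = 849.1

849.1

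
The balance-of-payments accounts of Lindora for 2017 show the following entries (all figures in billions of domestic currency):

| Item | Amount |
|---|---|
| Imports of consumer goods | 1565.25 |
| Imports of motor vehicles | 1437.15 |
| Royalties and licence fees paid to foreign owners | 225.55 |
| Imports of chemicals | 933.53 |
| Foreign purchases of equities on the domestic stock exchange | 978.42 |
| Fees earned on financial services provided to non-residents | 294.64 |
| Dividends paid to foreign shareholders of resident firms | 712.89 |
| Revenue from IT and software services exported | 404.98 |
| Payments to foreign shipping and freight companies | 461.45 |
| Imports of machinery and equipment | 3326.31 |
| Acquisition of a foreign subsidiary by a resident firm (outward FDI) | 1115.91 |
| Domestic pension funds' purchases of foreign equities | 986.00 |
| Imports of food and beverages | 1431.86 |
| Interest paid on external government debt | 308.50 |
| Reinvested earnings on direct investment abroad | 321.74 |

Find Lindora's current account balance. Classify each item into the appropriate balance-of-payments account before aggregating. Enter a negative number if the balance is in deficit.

-9381.13

Goods: -933.53 - 1437.15 - 1431.86 - 1565.25 - 3326.31 = -8694.10
Services: -461.45 + 404.98 - 225.55 + 294.64 = 12.62
Primary income: 321.74 - 712.89 - 308.50 = -699.65
Current account = (-8694.10) + 12.62 + (-699.65) = -9381.13
(Excluded from the current account — financial account: foreign purchases of equities on the domestic stock exchange 978.42, acquisition of a foreign subsidiary by a resident firm (outward FDI) 1115.91, domestic pension funds' purchases of foreign equities 986.00.)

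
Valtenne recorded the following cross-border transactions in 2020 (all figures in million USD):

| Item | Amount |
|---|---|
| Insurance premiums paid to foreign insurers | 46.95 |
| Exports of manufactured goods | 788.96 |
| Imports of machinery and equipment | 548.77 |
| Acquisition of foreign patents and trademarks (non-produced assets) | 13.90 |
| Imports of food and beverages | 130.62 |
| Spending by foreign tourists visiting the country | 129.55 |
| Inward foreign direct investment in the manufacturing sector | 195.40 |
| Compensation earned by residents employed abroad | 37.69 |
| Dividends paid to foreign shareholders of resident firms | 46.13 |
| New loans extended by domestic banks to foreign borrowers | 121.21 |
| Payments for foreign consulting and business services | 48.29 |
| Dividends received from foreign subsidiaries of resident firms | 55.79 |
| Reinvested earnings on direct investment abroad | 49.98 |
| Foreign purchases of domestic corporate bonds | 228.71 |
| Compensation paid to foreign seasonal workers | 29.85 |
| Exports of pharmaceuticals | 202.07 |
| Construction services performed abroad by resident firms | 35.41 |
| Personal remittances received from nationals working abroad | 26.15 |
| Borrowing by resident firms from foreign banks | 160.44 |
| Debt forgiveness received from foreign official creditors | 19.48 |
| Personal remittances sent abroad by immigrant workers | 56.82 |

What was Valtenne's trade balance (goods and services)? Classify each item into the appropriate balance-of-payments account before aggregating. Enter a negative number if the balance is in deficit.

Goods: -548.77 - 130.62 + 202.07 + 788.96 = 311.64
Services: 129.55 - 46.95 - 48.29 + 35.41 = 69.72
Trade balance = 311.64 + 69.72 = 381.36
(Excluded from the trade balance — capital account: acquisition of foreign patents and trademarks (non-produced assets) 13.90, debt forgiveness received from foreign official creditors 19.48; financial account: inward foreign direct investment in the manufacturing sector 195.40, new loans extended by domestic banks to foreign borrowers 121.21, foreign purchases of domestic corporate bonds 228.71, borrowing by resident firms from foreign banks 160.44; primary income: compensation earned by residents employed abroad 37.69, dividends paid to foreign shareholders of resident firms 46.13, dividends received from foreign subsidiaries of resident firms 55.79, reinvested earnings on direct investment abroad 49.98, compensation paid to foreign seasonal workers 29.85; secondary income: personal remittances received from nationals working abroad 26.15, personal remittances sent abroad by immigrant workers 56.82.)

381.36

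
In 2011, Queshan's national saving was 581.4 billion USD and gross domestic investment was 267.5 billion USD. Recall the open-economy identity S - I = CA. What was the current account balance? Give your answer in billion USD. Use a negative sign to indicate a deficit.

313.9

CA = S - I = 581.4 - 267.5 = 313.9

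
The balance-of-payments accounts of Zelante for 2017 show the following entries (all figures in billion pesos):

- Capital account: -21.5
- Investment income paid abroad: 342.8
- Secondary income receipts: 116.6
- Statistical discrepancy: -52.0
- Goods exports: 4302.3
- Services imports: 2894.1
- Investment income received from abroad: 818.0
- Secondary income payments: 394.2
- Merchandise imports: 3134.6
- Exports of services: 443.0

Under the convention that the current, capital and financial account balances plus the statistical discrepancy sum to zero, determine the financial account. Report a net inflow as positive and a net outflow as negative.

1159.3

Goods balance = 4302.3 - 3134.6 = 1167.7
Services balance = 443.0 - 2894.1 = -2451.1
Trade balance (goods + services) = 1167.7 + (-2451.1) = -1283.4
Net primary income = 818.0 - 342.8 = 475.2
Net secondary income = 116.6 - 394.2 = -277.6
Current account = -1283.4 + 475.2 + (-277.6) = -1085.8
Financial account = -(-1085.8 + (-21.5) + (-52.0)) = 1159.3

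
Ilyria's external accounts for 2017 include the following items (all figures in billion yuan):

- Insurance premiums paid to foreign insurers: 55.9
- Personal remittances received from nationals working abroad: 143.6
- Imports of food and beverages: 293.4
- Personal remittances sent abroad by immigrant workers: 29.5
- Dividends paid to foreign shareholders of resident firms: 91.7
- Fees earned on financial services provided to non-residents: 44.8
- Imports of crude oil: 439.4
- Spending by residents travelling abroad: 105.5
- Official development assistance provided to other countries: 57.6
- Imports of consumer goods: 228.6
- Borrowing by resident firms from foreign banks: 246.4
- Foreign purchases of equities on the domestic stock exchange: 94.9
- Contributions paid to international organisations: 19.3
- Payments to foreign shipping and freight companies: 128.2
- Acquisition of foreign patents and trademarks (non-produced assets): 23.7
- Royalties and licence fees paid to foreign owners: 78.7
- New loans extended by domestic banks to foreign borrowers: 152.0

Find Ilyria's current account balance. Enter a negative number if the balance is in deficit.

Goods: -439.4 - 293.4 - 228.6 = -961.4
Services: -105.5 - 128.2 - 55.9 + 44.8 - 78.7 = -323.5
Primary income: -91.7
Secondary income: -29.5 + 143.6 - 57.6 - 19.3 = 37.2
Current account = (-961.4) + (-323.5) + (-91.7) + 37.2 = -1339.4
(Excluded from the current account — financial account: borrowing by resident firms from foreign banks 246.4, foreign purchases of equities on the domestic stock exchange 94.9, new loans extended by domestic banks to foreign borrowers 152.0; capital account: acquisition of foreign patents and trademarks (non-produced assets) 23.7.)

-1339.4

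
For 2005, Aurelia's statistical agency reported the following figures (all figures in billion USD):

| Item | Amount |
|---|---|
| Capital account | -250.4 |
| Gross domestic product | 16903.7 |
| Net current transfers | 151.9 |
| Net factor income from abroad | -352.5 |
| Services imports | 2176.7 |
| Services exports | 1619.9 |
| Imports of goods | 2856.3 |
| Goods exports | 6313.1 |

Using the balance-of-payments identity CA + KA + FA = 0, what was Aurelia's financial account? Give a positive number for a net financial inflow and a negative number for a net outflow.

Goods balance = 6313.1 - 2856.3 = 3456.8
Services balance = 1619.9 - 2176.7 = -556.8
Trade balance (goods + services) = 3456.8 + (-556.8) = 2900.0
Net primary income = -352.5
Net secondary income = 151.9
Current account = 2900.0 + (-352.5) + 151.9 = 2699.4
Financial account = -(2699.4 + (-250.4)) = -2449.0

-2449.0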